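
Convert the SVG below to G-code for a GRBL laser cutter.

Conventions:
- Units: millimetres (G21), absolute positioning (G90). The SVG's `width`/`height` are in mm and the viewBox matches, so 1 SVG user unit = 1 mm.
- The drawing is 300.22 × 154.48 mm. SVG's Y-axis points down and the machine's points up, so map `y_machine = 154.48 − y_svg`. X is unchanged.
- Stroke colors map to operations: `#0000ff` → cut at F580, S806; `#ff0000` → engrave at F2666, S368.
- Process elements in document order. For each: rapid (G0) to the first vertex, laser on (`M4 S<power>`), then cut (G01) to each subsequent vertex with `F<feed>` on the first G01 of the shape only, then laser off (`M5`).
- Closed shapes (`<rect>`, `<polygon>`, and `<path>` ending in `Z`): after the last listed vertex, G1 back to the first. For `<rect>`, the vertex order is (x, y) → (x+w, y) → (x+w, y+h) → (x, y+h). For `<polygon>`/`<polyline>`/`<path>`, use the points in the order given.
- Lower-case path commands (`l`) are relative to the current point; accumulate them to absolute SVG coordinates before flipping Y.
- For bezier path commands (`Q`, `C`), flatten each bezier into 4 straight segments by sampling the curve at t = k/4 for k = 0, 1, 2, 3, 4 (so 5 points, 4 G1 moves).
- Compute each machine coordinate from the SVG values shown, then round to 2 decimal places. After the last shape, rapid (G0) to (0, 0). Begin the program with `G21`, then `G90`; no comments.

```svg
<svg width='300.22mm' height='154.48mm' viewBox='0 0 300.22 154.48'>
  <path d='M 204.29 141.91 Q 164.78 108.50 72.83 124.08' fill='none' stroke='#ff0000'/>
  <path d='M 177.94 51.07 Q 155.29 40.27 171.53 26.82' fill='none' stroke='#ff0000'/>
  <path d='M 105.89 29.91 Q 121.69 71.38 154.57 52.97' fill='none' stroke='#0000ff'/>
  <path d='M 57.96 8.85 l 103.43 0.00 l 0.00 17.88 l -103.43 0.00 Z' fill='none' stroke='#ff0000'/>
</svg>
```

Since the viewBox matches the mm dimensions, user units are millimetres directly. The only transform is the Y-flip y_m = 154.48 − y_svg.

Shape 1 is a quadratic bezier drawn with `<path>`. Its stroke #ff0000 means engrave at S368, F2666. After flipping Y the toolpath is (204.29,12.57) → (181.26,26.21) → (151.67,33.73) → (115.53,35.13) → (72.83,30.40).

Shape 2 is a quadratic bezier drawn with `<path>`. Its stroke #ff0000 means engrave at S368, F2666. After flipping Y the toolpath is (177.94,103.41) → (169.05,108.98) → (165.01,114.87) → (165.84,121.10) → (171.53,127.66).

Shape 3 is a quadratic bezier drawn with `<path>`. Its stroke #0000ff means cut at S806, F580. After flipping Y the toolpath is (105.89,124.57) → (114.86,107.58) → (125.96,98.07) → (139.20,96.05) → (154.57,101.51).

Shape 4 is a rectangle drawn with `<path>`. Its stroke #ff0000 means engrave at S368, F2666. After flipping Y the toolpath is (57.96,145.63) → (161.39,145.63) → (161.39,127.75) → (57.96,127.75) → (57.96,145.63), returning to the start.

G21
G90
G0 X204.29 Y12.57
M4 S368
G01 X181.26 Y26.21 F2666
G01 X151.67 Y33.73
G01 X115.53 Y35.13
G01 X72.83 Y30.40
M5
G0 X177.94 Y103.41
M4 S368
G01 X169.05 Y108.98 F2666
G01 X165.01 Y114.87
G01 X165.84 Y121.10
G01 X171.53 Y127.66
M5
G0 X105.89 Y124.57
M4 S806
G01 X114.86 Y107.58 F580
G01 X125.96 Y98.07
G01 X139.20 Y96.05
G01 X154.57 Y101.51
M5
G0 X57.96 Y145.63
M4 S368
G01 X161.39 Y145.63 F2666
G01 X161.39 Y127.75
G01 X57.96 Y127.75
G01 X57.96 Y145.63
M5
G0 X0.00 Y0.00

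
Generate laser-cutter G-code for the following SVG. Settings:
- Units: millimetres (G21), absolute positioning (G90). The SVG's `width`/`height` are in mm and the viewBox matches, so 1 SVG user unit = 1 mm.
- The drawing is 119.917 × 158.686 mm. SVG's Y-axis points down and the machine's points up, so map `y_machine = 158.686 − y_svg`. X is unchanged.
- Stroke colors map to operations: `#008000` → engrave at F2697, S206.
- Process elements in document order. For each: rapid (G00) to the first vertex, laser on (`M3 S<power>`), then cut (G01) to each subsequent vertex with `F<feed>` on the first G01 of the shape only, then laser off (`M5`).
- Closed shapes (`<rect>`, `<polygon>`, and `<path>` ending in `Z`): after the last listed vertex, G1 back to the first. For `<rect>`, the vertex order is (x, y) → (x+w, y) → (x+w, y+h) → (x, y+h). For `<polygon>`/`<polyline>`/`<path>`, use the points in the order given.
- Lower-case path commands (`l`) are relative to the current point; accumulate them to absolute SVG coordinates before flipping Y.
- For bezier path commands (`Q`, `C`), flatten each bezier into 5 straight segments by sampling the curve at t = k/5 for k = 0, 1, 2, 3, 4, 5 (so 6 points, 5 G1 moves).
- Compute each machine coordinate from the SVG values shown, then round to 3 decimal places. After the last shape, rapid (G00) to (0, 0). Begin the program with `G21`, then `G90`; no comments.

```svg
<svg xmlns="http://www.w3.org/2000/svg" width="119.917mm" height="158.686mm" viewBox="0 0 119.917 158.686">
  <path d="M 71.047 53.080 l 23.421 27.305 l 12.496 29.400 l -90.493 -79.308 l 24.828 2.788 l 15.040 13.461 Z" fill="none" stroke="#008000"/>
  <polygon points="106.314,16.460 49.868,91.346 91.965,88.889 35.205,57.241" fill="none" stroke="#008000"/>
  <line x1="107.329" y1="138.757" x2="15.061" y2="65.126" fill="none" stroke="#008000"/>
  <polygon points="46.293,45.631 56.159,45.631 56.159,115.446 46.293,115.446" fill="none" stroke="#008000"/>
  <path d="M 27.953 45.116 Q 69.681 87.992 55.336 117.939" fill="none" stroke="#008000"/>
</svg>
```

1 u = 1 mm; y_m = 158.686 − y.

[1] `<path>` closed polygon, #008000→engrave S206 F2697: (71.047,105.606) → (94.468,78.301) → (106.964,48.901) → (16.471,128.209) → (41.299,125.421) → (56.339,111.960) → (71.047,105.606) (closed)

[2] `<polygon>` closed polygon, #008000→engrave S206 F2697: (106.314,142.226) → (49.868,67.340) → (91.965,69.797) → (35.205,101.445) → (106.314,142.226) (closed)

[3] `<line>` line segment, #008000→engrave S206 F2697: (107.329,19.929) → (15.061,93.560)

[4] `<polygon>` rectangle, #008000→engrave S206 F2697: (46.293,113.055) → (56.159,113.055) → (56.159,43.240) → (46.293,43.240) → (46.293,113.055) (closed)

[5] `<path>` quadratic bezier, #008000→engrave S206 F2697: (27.953,113.570) → (42.401,96.937) → (52.364,81.338) → (57.840,66.773) → (58.831,53.243) → (55.336,40.747)

G21
G90
G00 X71.047 Y105.606
M3 S206
G01 X94.468 Y78.301 F2697
G01 X106.964 Y48.901
G01 X16.471 Y128.209
G01 X41.299 Y125.421
G01 X56.339 Y111.960
G01 X71.047 Y105.606
M5
G00 X106.314 Y142.226
M3 S206
G01 X49.868 Y67.340 F2697
G01 X91.965 Y69.797
G01 X35.205 Y101.445
G01 X106.314 Y142.226
M5
G00 X107.329 Y19.929
M3 S206
G01 X15.061 Y93.560 F2697
M5
G00 X46.293 Y113.055
M3 S206
G01 X56.159 Y113.055 F2697
G01 X56.159 Y43.240
G01 X46.293 Y43.240
G01 X46.293 Y113.055
M5
G00 X27.953 Y113.570
M3 S206
G01 X42.401 Y96.937 F2697
G01 X52.364 Y81.338
G01 X57.840 Y66.773
G01 X58.831 Y53.243
G01 X55.336 Y40.747
M5
G00 X0.000 Y0.000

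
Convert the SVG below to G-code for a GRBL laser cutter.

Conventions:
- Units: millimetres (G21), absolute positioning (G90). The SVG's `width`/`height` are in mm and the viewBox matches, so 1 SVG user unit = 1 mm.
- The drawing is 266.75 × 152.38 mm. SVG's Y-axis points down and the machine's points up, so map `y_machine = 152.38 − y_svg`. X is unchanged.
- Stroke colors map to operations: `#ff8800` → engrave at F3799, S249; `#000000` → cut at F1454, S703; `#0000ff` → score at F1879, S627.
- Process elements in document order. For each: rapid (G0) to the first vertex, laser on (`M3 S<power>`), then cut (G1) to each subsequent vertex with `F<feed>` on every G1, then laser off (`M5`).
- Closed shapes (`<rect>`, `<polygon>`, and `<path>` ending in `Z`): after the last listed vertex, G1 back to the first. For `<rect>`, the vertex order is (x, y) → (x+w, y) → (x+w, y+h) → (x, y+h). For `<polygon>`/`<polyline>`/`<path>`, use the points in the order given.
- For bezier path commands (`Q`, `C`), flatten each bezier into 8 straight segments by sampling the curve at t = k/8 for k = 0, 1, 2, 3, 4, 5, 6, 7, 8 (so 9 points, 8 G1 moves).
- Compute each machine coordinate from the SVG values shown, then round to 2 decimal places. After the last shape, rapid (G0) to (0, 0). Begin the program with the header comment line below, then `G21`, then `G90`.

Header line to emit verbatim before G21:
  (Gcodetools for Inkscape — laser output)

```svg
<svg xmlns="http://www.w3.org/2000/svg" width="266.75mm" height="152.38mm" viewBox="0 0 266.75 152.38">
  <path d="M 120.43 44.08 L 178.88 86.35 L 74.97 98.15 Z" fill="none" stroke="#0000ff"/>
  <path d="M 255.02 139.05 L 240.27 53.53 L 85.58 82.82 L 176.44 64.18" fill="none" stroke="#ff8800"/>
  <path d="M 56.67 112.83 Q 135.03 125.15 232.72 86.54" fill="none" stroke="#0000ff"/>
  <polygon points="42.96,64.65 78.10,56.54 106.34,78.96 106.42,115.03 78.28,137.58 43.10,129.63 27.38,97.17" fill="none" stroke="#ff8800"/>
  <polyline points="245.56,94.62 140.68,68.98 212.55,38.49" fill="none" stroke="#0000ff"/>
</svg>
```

Since the viewBox matches the mm dimensions, user units are millimetres directly. The only transform is the Y-flip y_m = 152.38 − y_svg.

Shape 1 is a closed polygon drawn with `<path>`. Its stroke #0000ff means score at S627, F1879. After flipping Y the toolpath is (120.43,108.30) → (178.88,66.03) → (74.97,54.23) → (120.43,108.30), returning to the start.

Shape 2 is a open polyline drawn with `<path>`. Its stroke #ff8800 means engrave at S249, F3799. After flipping Y the toolpath is (255.02,13.33) → (240.27,98.85) → (85.58,69.56) → (176.44,88.20).

Shape 3 is a quadratic bezier drawn with `<path>`. Its stroke #0000ff means score at S627, F1879. After flipping Y the toolpath is (56.67,39.55) → (76.56,37.27) → (97.06,36.57) → (118.16,37.47) → (139.86,39.96) → (162.17,44.04) → (185.08,49.72) → (208.60,56.98) → (232.72,65.84).

Shape 4 is a regular polygon drawn with `<polygon>`. Its stroke #ff8800 means engrave at S249, F3799. After flipping Y the toolpath is (42.96,87.73) → (78.10,95.84) → (106.34,73.42) → (106.42,37.35) → (78.28,14.80) → (43.10,22.75) → (27.38,55.21) → (42.96,87.73), returning to the start.

Shape 5 is a open polyline drawn with `<polyline>`. Its stroke #0000ff means score at S627, F1879. After flipping Y the toolpath is (245.56,57.76) → (140.68,83.40) → (212.55,113.89).

(Gcodetools for Inkscape — laser output)
G21
G90
G0 X120.43 Y108.30
M3 S627
G1 X178.88 Y66.03 F1879
G1 X74.97 Y54.23 F1879
G1 X120.43 Y108.30 F1879
M5
G0 X255.02 Y13.33
M3 S249
G1 X240.27 Y98.85 F3799
G1 X85.58 Y69.56 F3799
G1 X176.44 Y88.20 F3799
M5
G0 X56.67 Y39.55
M3 S627
G1 X76.56 Y37.27 F1879
G1 X97.06 Y36.57 F1879
G1 X118.16 Y37.47 F1879
G1 X139.86 Y39.96 F1879
G1 X162.17 Y44.04 F1879
G1 X185.08 Y49.72 F1879
G1 X208.60 Y56.98 F1879
G1 X232.72 Y65.84 F1879
M5
G0 X42.96 Y87.73
M3 S249
G1 X78.10 Y95.84 F3799
G1 X106.34 Y73.42 F3799
G1 X106.42 Y37.35 F3799
G1 X78.28 Y14.80 F3799
G1 X43.10 Y22.75 F3799
G1 X27.38 Y55.21 F3799
G1 X42.96 Y87.73 F3799
M5
G0 X245.56 Y57.76
M3 S627
G1 X140.68 Y83.40 F1879
G1 X212.55 Y113.89 F1879
M5
G0 X0.00 Y0.00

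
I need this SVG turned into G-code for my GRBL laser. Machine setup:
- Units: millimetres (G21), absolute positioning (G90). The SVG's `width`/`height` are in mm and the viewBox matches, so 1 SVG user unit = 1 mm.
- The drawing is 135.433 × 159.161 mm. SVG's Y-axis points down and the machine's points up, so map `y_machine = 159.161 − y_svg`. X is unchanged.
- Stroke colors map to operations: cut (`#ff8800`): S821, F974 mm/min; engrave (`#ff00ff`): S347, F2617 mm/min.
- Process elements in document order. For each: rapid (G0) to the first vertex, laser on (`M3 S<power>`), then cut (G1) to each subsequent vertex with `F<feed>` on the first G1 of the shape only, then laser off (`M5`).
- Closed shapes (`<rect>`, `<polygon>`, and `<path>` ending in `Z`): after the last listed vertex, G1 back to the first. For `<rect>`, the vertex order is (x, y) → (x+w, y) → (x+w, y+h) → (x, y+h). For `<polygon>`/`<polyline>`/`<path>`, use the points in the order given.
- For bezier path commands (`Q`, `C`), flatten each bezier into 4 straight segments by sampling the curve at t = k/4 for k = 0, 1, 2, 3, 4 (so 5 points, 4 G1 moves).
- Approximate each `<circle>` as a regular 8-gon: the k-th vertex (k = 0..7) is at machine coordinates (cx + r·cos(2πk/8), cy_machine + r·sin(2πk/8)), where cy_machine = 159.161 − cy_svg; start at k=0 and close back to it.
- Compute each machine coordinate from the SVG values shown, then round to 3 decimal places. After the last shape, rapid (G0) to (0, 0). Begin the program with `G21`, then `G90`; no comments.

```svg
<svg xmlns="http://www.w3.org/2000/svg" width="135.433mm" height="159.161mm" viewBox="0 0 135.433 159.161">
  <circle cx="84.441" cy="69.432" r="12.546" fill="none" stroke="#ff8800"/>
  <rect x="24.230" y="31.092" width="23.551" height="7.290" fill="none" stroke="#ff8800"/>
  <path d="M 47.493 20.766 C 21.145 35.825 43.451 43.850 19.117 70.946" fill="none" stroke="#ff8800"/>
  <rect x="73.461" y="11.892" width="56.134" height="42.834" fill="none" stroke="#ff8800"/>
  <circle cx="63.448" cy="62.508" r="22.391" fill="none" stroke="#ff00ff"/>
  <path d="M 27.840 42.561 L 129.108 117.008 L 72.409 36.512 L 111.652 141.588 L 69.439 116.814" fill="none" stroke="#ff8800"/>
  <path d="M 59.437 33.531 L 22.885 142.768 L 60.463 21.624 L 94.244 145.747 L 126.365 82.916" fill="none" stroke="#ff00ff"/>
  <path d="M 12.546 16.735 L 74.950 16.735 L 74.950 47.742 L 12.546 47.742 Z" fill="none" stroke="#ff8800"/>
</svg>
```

G21
G90
G0 X96.987 Y89.729
M3 S821
G1 X93.312 Y98.600 F974
G1 X84.441 Y102.275
G1 X75.570 Y98.600
G1 X71.895 Y89.729
G1 X75.570 Y80.858
G1 X84.441 Y77.183
G1 X93.312 Y80.858
G1 X96.987 Y89.729
M5
G0 X24.230 Y128.069
M3 S821
G1 X47.781 Y128.069 F974
G1 X47.781 Y120.779
G1 X24.230 Y120.779
G1 X24.230 Y128.069
M5
G0 X47.493 Y138.395
M3 S821
G1 X35.366 Y128.012 F974
G1 X32.550 Y117.819
G1 X30.111 Y105.369
G1 X19.117 Y88.215
M5
G0 X73.461 Y147.269
M3 S821
G1 X129.595 Y147.269 F974
G1 X129.595 Y104.435
G1 X73.461 Y104.435
G1 X73.461 Y147.269
M5
G0 X85.839 Y96.653
M3 S347
G1 X79.281 Y112.486 F2617
G1 X63.448 Y119.044
G1 X47.615 Y112.486
G1 X41.057 Y96.653
G1 X47.615 Y80.820
G1 X63.448 Y74.262
G1 X79.281 Y80.820
G1 X85.839 Y96.653
M5
G0 X27.840 Y116.600
M3 S821
G1 X129.108 Y42.153 F974
G1 X72.409 Y122.649
G1 X111.652 Y17.573
G1 X69.439 Y42.347
M5
G0 X59.437 Y125.630
M3 S347
G1 X22.885 Y16.393 F2617
G1 X60.463 Y137.537
G1 X94.244 Y13.414
G1 X126.365 Y76.245
M5
G0 X12.546 Y142.426
M3 S821
G1 X74.950 Y142.426 F974
G1 X74.950 Y111.419
G1 X12.546 Y111.419
G1 X12.546 Y142.426
M5
G0 X0.000 Y0.000

1 u = 1 mm; y_m = 159.161 − y.

[1] `<circle>` circle, #ff8800→cut S821 F974: (96.987,89.729) → (93.312,98.600) → (84.441,102.275) → (75.570,98.600) → (71.895,89.729) → (75.570,80.858) → (84.441,77.183) → (93.312,80.858) → (96.987,89.729) (closed)

[2] `<rect>` rectangle, #ff8800→cut S821 F974: (24.230,128.069) → (47.781,128.069) → (47.781,120.779) → (24.230,120.779) → (24.230,128.069) (closed)

[3] `<path>` cubic bezier, #ff8800→cut S821 F974: (47.493,138.395) → (35.366,128.012) → (32.550,117.819) → (30.111,105.369) → (19.117,88.215)

[4] `<rect>` rectangle, #ff8800→cut S821 F974: (73.461,147.269) → (129.595,147.269) → (129.595,104.435) → (73.461,104.435) → (73.461,147.269) (closed)

[5] `<circle>` circle, #ff00ff→engrave S347 F2617: (85.839,96.653) → (79.281,112.486) → (63.448,119.044) → (47.615,112.486) → (41.057,96.653) → (47.615,80.820) → (63.448,74.262) → (79.281,80.820) → (85.839,96.653) (closed)

[6] `<path>` open polyline, #ff8800→cut S821 F974: (27.840,116.600) → (129.108,42.153) → (72.409,122.649) → (111.652,17.573) → (69.439,42.347)

[7] `<path>` open polyline, #ff00ff→engrave S347 F2617: (59.437,125.630) → (22.885,16.393) → (60.463,137.537) → (94.244,13.414) → (126.365,76.245)

[8] `<path>` rectangle, #ff8800→cut S821 F974: (12.546,142.426) → (74.950,142.426) → (74.950,111.419) → (12.546,111.419) → (12.546,142.426) (closed)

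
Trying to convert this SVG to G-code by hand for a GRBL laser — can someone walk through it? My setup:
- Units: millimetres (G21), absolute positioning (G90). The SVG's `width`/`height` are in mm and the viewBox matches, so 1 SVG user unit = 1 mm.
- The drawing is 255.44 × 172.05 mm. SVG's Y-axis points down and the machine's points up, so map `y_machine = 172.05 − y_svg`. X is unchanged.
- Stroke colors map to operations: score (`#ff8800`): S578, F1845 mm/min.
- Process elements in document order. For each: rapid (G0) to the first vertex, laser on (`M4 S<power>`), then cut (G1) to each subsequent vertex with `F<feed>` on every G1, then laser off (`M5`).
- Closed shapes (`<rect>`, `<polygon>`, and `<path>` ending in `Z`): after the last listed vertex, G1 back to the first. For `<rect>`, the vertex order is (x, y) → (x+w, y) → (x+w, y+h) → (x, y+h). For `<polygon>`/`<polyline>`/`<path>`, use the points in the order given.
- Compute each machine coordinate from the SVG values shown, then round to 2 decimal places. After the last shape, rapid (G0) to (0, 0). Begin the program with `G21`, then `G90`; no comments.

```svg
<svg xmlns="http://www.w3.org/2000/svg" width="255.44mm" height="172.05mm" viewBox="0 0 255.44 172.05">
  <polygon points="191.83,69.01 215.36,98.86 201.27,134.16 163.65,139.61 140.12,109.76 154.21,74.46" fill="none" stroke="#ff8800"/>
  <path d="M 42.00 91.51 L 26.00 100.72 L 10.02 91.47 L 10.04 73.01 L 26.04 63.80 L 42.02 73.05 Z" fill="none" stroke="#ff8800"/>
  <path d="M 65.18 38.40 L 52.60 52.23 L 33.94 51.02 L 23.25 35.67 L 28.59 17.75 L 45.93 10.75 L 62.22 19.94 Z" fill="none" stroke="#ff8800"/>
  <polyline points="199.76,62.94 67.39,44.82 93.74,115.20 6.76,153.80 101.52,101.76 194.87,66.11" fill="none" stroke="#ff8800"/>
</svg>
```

G21
G90
G0 X191.83 Y103.04
M4 S578
G1 X215.36 Y73.19 F1845
G1 X201.27 Y37.89 F1845
G1 X163.65 Y32.44 F1845
G1 X140.12 Y62.29 F1845
G1 X154.21 Y97.59 F1845
G1 X191.83 Y103.04 F1845
M5
G0 X42.00 Y80.54
M4 S578
G1 X26.00 Y71.33 F1845
G1 X10.02 Y80.58 F1845
G1 X10.04 Y99.04 F1845
G1 X26.04 Y108.25 F1845
G1 X42.02 Y99.00 F1845
G1 X42.00 Y80.54 F1845
M5
G0 X65.18 Y133.65
M4 S578
G1 X52.60 Y119.82 F1845
G1 X33.94 Y121.03 F1845
G1 X23.25 Y136.38 F1845
G1 X28.59 Y154.30 F1845
G1 X45.93 Y161.30 F1845
G1 X62.22 Y152.11 F1845
G1 X65.18 Y133.65 F1845
M5
G0 X199.76 Y109.11
M4 S578
G1 X67.39 Y127.23 F1845
G1 X93.74 Y56.85 F1845
G1 X6.76 Y18.25 F1845
G1 X101.52 Y70.29 F1845
G1 X194.87 Y105.94 F1845
M5
G0 X0.00 Y0.00

viewBox `0 0 255.44 172.05` with mm width/height → 1 unit = 1 mm. Flip: y_m = 172.05 − y_svg.

**Shape 1** — `<polygon>` regular polygon, stroke `#ff8800` → score (S578, F1845). Machine vertices: (191.83,103.04) → (215.36,73.19) → (201.27,37.89) → (163.65,32.44) → (140.12,62.29) → (154.21,97.59) → (191.83,103.04). Closed: final G1 returns to the first vertex.

**Shape 2** — `<path>` regular polygon, stroke `#ff8800` → score (S578, F1845). Machine vertices: (42.00,80.54) → (26.00,71.33) → (10.02,80.58) → (10.04,99.04) → (26.04,108.25) → (42.02,99.00) → (42.00,80.54). Closed: final G1 returns to the first vertex.

**Shape 3** — `<path>` regular polygon, stroke `#ff8800` → score (S578, F1845). Machine vertices: (65.18,133.65) → (52.60,119.82) → (33.94,121.03) → (23.25,136.38) → (28.59,154.30) → (45.93,161.30) → (62.22,152.11) → (65.18,133.65). Closed: final G1 returns to the first vertex.

**Shape 4** — `<polyline>` open polyline, stroke `#ff8800` → score (S578, F1845). Machine vertices: (199.76,109.11) → (67.39,127.23) → (93.74,56.85) → (6.76,18.25) → (101.52,70.29) → (194.87,105.94). Open path.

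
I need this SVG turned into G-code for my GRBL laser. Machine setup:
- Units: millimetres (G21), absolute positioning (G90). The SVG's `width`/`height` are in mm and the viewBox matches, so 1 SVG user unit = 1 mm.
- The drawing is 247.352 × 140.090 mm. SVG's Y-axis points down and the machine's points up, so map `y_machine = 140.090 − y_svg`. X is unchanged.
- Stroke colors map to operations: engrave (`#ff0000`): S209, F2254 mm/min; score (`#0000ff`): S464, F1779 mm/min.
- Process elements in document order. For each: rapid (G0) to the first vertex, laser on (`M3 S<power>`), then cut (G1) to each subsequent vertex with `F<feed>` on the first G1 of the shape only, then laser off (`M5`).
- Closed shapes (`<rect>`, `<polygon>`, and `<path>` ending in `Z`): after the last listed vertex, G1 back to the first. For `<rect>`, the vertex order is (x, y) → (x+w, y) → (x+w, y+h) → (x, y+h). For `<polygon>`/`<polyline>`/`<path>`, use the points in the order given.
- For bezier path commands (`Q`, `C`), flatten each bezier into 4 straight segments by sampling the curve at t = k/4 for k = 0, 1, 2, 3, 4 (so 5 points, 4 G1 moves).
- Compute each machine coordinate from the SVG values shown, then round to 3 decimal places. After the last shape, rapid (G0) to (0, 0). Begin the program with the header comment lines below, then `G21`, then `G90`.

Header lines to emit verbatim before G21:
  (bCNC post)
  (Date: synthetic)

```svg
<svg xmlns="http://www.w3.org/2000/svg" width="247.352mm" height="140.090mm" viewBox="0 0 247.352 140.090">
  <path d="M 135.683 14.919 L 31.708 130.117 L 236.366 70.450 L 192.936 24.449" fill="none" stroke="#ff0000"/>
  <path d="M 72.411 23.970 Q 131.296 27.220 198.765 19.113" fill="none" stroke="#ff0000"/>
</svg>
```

(bCNC post)
(Date: synthetic)
G21
G90
G0 X135.683 Y125.171
M3 S209
G1 X31.708 Y9.973 F2254
G1 X236.366 Y69.640
G1 X192.936 Y115.641
M5
G0 X72.411 Y116.120
M3 S209
G1 X102.390 Y115.205 F2254
G1 X133.442 Y115.709
G1 X165.567 Y117.633
G1 X198.765 Y120.977
M5
G0 X0.000 Y0.000

1 u = 1 mm; y_m = 140.090 − y.

[1] `<path>` open polyline, #ff0000→engrave S209 F2254: (135.683,125.171) → (31.708,9.973) → (236.366,69.640) → (192.936,115.641)

[2] `<path>` quadratic bezier, #ff0000→engrave S209 F2254: (72.411,116.120) → (102.390,115.205) → (133.442,115.709) → (165.567,117.633) → (198.765,120.977)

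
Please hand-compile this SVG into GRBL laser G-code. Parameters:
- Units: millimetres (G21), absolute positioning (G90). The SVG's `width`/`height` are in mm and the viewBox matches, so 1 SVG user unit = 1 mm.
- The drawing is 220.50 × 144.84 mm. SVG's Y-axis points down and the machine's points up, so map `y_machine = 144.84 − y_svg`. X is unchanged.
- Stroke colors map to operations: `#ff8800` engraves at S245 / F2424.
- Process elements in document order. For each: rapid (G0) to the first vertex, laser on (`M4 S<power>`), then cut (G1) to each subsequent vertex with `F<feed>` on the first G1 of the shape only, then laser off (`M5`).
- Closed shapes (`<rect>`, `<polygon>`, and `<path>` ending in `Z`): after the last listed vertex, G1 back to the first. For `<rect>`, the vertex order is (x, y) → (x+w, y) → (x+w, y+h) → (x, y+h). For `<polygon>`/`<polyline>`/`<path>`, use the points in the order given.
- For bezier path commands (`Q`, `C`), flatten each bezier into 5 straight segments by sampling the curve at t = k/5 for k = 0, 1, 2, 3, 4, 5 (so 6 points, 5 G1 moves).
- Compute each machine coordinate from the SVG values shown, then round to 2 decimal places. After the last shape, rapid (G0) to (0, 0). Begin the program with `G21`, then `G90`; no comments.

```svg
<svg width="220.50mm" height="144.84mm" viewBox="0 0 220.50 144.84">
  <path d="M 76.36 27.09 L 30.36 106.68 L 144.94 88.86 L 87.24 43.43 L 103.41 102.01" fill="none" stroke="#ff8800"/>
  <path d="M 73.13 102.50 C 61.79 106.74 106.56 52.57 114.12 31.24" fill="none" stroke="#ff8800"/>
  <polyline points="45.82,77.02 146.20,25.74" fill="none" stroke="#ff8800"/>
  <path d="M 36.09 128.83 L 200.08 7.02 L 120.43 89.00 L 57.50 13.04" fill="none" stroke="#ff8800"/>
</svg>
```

Since the viewBox matches the mm dimensions, user units are millimetres directly. The only transform is the Y-flip y_m = 144.84 − y_svg.

Shape 1 is a open polyline drawn with `<path>`. Its stroke #ff8800 means engrave at S245, F2424. After flipping Y the toolpath is (76.36,117.75) → (30.36,38.16) → (144.94,55.98) → (87.24,101.41) → (103.41,42.83).

Shape 2 is a cubic bezier drawn with `<path>`. Its stroke #ff8800 means engrave at S245, F2424. After flipping Y the toolpath is (73.13,42.34) → (72.31,46.08) → (80.48,59.45) → (93.16,78.08) → (105.87,97.59) → (114.12,113.60).

Shape 3 is a line segment drawn with `<polyline>`. Its stroke #ff8800 means engrave at S245, F2424. After flipping Y the toolpath is (45.82,67.82) → (146.20,119.10).

Shape 4 is a open polyline drawn with `<path>`. Its stroke #ff8800 means engrave at S245, F2424. After flipping Y the toolpath is (36.09,16.01) → (200.08,137.82) → (120.43,55.84) → (57.50,131.80).

G21
G90
G0 X76.36 Y117.75
M4 S245
G1 X30.36 Y38.16 F2424
G1 X144.94 Y55.98
G1 X87.24 Y101.41
G1 X103.41 Y42.83
M5
G0 X73.13 Y42.34
M4 S245
G1 X72.31 Y46.08 F2424
G1 X80.48 Y59.45
G1 X93.16 Y78.08
G1 X105.87 Y97.59
G1 X114.12 Y113.60
M5
G0 X45.82 Y67.82
M4 S245
G1 X146.20 Y119.10 F2424
M5
G0 X36.09 Y16.01
M4 S245
G1 X200.08 Y137.82 F2424
G1 X120.43 Y55.84
G1 X57.50 Y131.80
M5
G0 X0.00 Y0.00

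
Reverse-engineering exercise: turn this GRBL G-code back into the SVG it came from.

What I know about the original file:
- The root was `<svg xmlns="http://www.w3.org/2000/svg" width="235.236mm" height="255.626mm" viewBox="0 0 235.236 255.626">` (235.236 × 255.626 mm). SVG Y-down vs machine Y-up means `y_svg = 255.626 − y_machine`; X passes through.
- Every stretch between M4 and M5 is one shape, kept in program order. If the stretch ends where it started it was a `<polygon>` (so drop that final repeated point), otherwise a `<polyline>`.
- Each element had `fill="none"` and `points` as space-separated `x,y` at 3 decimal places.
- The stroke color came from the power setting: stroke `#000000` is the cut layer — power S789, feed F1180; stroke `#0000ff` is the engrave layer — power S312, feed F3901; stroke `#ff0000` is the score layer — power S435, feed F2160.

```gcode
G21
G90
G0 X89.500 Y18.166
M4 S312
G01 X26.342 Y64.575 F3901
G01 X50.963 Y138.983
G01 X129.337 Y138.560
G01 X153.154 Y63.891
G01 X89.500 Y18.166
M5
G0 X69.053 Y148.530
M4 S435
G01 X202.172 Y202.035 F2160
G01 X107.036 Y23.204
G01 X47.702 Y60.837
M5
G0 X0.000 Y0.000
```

<svg xmlns="http://www.w3.org/2000/svg" width="235.236mm" height="255.626mm" viewBox="0 0 235.236 255.626">
  <polygon points="89.500,237.460 26.342,191.051 50.963,116.643 129.337,117.066 153.154,191.735" fill="none" stroke="#0000ff"/>
  <polyline points="69.053,107.096 202.172,53.591 107.036,232.422 47.702,194.789" fill="none" stroke="#ff0000"/>
</svg>

y_svg = 255.626 − y_m.

[1] S312→`#0000ff` (engrave); closed run; points: 89.500,237.460 26.342,191.051 50.963,116.643 129.337,117.066 153.154,191.735

[2] S435→`#ff0000` (score); open run; points: 69.053,107.096 202.172,53.591 107.036,232.422 47.702,194.789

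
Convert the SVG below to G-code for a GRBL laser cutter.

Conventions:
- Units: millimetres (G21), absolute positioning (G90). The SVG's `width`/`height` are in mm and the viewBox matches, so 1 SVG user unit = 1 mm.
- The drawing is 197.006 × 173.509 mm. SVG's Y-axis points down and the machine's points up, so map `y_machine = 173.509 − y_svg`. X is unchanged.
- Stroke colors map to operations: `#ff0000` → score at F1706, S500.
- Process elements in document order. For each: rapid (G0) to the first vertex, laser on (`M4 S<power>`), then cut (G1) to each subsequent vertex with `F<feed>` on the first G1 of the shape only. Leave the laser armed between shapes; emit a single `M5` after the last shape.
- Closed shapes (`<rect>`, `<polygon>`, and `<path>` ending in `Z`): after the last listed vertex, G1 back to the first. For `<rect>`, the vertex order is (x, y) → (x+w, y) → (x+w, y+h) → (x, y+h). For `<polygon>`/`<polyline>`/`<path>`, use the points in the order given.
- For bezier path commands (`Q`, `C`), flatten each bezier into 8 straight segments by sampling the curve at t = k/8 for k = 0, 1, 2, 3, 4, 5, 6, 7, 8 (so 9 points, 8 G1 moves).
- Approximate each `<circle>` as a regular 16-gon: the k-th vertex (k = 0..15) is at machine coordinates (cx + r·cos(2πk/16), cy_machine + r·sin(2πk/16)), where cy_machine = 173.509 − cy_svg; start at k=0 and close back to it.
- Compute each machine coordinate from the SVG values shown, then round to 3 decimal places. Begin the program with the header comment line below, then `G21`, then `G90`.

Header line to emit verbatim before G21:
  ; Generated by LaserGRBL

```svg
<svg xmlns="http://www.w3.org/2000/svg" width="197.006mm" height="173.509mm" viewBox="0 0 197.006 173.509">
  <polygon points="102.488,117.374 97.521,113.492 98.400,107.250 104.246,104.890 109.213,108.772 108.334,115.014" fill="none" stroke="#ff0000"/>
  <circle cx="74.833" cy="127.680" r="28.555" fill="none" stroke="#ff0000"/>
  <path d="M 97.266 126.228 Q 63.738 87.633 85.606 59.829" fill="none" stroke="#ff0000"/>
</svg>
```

; Generated by LaserGRBL
G21
G90
G0 X102.488 Y56.135
M4 S500
G1 X97.521 Y60.017 F1706
G1 X98.400 Y66.259
G1 X104.246 Y68.619
G1 X109.213 Y64.737
G1 X108.334 Y58.495
G1 X102.488 Y56.135
G0 X103.388 Y45.829
M4 S500
G1 X101.214 Y56.757 F1706
G1 X95.024 Y66.020
G1 X85.761 Y72.210
G1 X74.833 Y74.384
G1 X63.905 Y72.210
G1 X54.642 Y66.020
G1 X48.452 Y56.757
G1 X46.278 Y45.829
G1 X48.452 Y34.901
G1 X54.642 Y25.638
G1 X63.905 Y19.448
G1 X74.833 Y17.274
G1 X85.761 Y19.448
G1 X95.024 Y25.638
G1 X101.214 Y34.901
G1 X103.388 Y45.829
G0 X97.266 Y47.281
M4 S500
G1 X89.750 Y56.761 F1706
G1 X83.964 Y65.904
G1 X79.910 Y74.710
G1 X77.587 Y83.178
G1 X76.995 Y91.310
G1 X78.134 Y99.104
G1 X81.005 Y106.560
G1 X85.606 Y113.680
M5

Since the viewBox matches the mm dimensions, user units are millimetres directly. The only transform is the Y-flip y_m = 173.509 − y_svg.

Shape 1 is a regular polygon drawn with `<polygon>`. Its stroke #ff0000 means score at S500, F1706. After flipping Y the toolpath is (102.488,56.135) → (97.521,60.017) → (98.400,66.259) → (104.246,68.619) → (109.213,64.737) → (108.334,58.495) → (102.488,56.135), returning to the start.

Shape 2 is a circle drawn with `<circle>`. Its stroke #ff0000 means score at S500, F1706. After flipping Y the toolpath is (103.388,45.829) → (101.214,56.757) → (95.024,66.020) → (85.761,72.210) → (74.833,74.384) → (63.905,72.210) → (54.642,66.020) → (48.452,56.757) → (46.278,45.829) → (48.452,34.901) → (54.642,25.638) → (63.905,19.448) → (74.833,17.274) → (85.761,19.448) → (95.024,25.638) → (101.214,34.901) → (103.388,45.829), returning to the start.

Shape 3 is a quadratic bezier drawn with `<path>`. Its stroke #ff0000 means score at S500, F1706. After flipping Y the toolpath is (97.266,47.281) → (89.750,56.761) → (83.964,65.904) → (79.910,74.710) → (77.587,83.178) → (76.995,91.310) → (78.134,99.104) → (81.005,106.560) → (85.606,113.680).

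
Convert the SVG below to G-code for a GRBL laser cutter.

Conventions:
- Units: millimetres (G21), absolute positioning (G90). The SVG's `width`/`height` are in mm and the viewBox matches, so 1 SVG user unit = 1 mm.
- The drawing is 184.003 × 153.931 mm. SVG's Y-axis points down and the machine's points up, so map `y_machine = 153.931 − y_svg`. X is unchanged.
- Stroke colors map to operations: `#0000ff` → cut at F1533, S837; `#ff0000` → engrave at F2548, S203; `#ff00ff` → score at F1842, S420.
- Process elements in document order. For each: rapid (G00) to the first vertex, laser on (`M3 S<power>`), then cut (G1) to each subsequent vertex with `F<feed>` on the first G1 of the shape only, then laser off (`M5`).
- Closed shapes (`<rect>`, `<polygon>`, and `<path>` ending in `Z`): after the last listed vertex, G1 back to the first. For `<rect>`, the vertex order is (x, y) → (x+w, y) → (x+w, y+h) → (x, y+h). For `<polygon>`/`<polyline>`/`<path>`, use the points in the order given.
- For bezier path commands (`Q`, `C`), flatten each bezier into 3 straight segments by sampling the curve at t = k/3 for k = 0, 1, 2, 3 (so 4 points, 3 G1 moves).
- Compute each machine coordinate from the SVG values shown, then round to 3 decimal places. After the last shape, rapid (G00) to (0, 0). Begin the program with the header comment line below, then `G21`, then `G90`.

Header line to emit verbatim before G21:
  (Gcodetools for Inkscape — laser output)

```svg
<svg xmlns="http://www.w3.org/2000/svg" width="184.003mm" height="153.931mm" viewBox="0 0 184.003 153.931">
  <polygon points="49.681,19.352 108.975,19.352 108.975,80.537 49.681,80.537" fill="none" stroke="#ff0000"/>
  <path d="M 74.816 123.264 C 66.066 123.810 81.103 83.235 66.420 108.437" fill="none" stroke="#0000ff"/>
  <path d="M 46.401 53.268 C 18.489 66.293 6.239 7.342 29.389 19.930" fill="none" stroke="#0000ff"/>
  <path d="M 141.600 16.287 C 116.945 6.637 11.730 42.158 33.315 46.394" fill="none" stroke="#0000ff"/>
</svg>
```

Since the viewBox matches the mm dimensions, user units are millimetres directly. The only transform is the Y-flip y_m = 153.931 − y_svg.

Shape 1 is a rectangle drawn with `<polygon>`. Its stroke #ff0000 means engrave at S203, F2548. After flipping Y the toolpath is (49.681,134.579) → (108.975,134.579) → (108.975,73.394) → (49.681,73.394) → (49.681,134.579), returning to the start.

Shape 2 is a cubic bezier drawn with `<path>`. Its stroke #0000ff means cut at S837, F1533. After flipping Y the toolpath is (74.816,30.667) → (72.013,39.869) → (73.178,52.730) → (66.420,45.494).

Shape 3 is a cubic bezier drawn with `<path>`. Its stroke #0000ff means cut at S837, F1533. After flipping Y the toolpath is (46.401,100.663) → (24.441,106.315) → (17.308,128.058) → (29.389,134.001).

Shape 4 is a cubic bezier drawn with `<path>`. Its stroke #0000ff means cut at S837, F1533. After flipping Y the toolpath is (141.600,137.644) → (97.772,135.069) → (46.317,119.370) → (33.315,107.537).

(Gcodetools for Inkscape — laser output)
G21
G90
G00 X49.681 Y134.579
M3 S203
G1 X108.975 Y134.579 F2548
G1 X108.975 Y73.394
G1 X49.681 Y73.394
G1 X49.681 Y134.579
M5
G00 X74.816 Y30.667
M3 S837
G1 X72.013 Y39.869 F1533
G1 X73.178 Y52.730
G1 X66.420 Y45.494
M5
G00 X46.401 Y100.663
M3 S837
G1 X24.441 Y106.315 F1533
G1 X17.308 Y128.058
G1 X29.389 Y134.001
M5
G00 X141.600 Y137.644
M3 S837
G1 X97.772 Y135.069 F1533
G1 X46.317 Y119.370
G1 X33.315 Y107.537
M5
G00 X0.000 Y0.000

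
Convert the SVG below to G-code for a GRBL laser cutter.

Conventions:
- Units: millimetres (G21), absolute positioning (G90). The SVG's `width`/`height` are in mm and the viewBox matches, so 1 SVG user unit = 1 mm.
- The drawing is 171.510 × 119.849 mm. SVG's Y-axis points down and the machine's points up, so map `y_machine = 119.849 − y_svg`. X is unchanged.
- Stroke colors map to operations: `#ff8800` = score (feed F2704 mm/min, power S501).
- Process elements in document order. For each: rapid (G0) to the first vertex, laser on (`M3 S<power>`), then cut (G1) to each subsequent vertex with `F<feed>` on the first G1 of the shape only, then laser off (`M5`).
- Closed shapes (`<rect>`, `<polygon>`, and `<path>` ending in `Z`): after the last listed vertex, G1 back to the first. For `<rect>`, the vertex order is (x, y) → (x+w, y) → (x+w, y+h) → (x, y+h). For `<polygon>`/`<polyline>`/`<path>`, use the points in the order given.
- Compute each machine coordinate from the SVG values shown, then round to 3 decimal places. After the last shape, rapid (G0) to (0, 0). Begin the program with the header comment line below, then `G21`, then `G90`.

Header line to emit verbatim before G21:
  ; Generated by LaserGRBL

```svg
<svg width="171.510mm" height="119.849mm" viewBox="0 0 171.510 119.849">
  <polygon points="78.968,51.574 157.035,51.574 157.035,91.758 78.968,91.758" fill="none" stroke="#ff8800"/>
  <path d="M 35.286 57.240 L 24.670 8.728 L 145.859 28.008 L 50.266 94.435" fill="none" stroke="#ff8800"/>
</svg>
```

; Generated by LaserGRBL
G21
G90
G0 X78.968 Y68.275
M3 S501
G1 X157.035 Y68.275 F2704
G1 X157.035 Y28.091
G1 X78.968 Y28.091
G1 X78.968 Y68.275
M5
G0 X35.286 Y62.609
M3 S501
G1 X24.670 Y111.121 F2704
G1 X145.859 Y91.841
G1 X50.266 Y25.414
M5
G0 X0.000 Y0.000

1 u = 1 mm; y_m = 119.849 − y.

[1] `<polygon>` rectangle, #ff8800→score S501 F2704: (78.968,68.275) → (157.035,68.275) → (157.035,28.091) → (78.968,28.091) → (78.968,68.275) (closed)

[2] `<path>` open polyline, #ff8800→score S501 F2704: (35.286,62.609) → (24.670,111.121) → (145.859,91.841) → (50.266,25.414)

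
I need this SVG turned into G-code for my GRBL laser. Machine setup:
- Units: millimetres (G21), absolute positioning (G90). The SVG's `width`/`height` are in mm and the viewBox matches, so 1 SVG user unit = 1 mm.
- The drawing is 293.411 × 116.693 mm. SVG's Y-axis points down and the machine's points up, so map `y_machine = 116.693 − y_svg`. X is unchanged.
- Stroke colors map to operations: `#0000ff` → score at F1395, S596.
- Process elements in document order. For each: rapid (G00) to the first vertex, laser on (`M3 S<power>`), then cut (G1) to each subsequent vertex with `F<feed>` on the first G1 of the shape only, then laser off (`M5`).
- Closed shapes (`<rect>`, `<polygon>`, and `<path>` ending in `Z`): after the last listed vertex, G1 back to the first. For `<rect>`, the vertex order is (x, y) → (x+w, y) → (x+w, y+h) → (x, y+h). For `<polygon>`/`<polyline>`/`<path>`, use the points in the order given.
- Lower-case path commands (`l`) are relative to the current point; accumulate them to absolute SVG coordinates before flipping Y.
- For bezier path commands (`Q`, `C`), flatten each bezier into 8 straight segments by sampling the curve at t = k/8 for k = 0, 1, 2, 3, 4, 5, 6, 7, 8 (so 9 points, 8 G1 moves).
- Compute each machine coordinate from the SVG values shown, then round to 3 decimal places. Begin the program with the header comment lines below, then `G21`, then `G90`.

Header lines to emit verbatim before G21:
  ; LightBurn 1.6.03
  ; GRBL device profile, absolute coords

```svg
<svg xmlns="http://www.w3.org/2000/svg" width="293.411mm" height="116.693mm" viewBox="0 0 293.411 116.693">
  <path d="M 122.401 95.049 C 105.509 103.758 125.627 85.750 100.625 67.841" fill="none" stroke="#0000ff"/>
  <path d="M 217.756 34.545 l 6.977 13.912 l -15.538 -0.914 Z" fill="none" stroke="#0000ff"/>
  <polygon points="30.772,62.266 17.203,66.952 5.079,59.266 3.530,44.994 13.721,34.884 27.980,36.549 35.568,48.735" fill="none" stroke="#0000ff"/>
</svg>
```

1 u = 1 mm; y_m = 116.693 − y.

[1] `<path>` cubic bezier, #0000ff→score S596 F1395: (122.401,21.644) → (117.641,19.578) → (115.388,19.703) → (114.680,21.703) → (114.554,25.266) → (114.048,30.077) → (112.200,35.821) → (108.046,42.184) → (100.625,48.852)

[2] `<path>` regular polygon, #0000ff→score S596 F1395: (217.756,82.148) → (224.733,68.236) → (209.195,69.150) → (217.756,82.148) (closed)

[3] `<polygon>` regular polygon, #0000ff→score S596 F1395: (30.772,54.427) → (17.203,49.741) → (5.079,57.427) → (3.530,71.699) → (13.721,81.809) → (27.980,80.144) → (35.568,67.958) → (30.772,54.427) (closed)

; LightBurn 1.6.03
; GRBL device profile, absolute coords
G21
G90
G00 X122.401 Y21.644
M3 S596
G1 X117.641 Y19.578 F1395
G1 X115.388 Y19.703
G1 X114.680 Y21.703
G1 X114.554 Y25.266
G1 X114.048 Y30.077
G1 X112.200 Y35.821
G1 X108.046 Y42.184
G1 X100.625 Y48.852
M5
G00 X217.756 Y82.148
M3 S596
G1 X224.733 Y68.236 F1395
G1 X209.195 Y69.150
G1 X217.756 Y82.148
M5
G00 X30.772 Y54.427
M3 S596
G1 X17.203 Y49.741 F1395
G1 X5.079 Y57.427
G1 X3.530 Y71.699
G1 X13.721 Y81.809
G1 X27.980 Y80.144
G1 X35.568 Y67.958
G1 X30.772 Y54.427
M5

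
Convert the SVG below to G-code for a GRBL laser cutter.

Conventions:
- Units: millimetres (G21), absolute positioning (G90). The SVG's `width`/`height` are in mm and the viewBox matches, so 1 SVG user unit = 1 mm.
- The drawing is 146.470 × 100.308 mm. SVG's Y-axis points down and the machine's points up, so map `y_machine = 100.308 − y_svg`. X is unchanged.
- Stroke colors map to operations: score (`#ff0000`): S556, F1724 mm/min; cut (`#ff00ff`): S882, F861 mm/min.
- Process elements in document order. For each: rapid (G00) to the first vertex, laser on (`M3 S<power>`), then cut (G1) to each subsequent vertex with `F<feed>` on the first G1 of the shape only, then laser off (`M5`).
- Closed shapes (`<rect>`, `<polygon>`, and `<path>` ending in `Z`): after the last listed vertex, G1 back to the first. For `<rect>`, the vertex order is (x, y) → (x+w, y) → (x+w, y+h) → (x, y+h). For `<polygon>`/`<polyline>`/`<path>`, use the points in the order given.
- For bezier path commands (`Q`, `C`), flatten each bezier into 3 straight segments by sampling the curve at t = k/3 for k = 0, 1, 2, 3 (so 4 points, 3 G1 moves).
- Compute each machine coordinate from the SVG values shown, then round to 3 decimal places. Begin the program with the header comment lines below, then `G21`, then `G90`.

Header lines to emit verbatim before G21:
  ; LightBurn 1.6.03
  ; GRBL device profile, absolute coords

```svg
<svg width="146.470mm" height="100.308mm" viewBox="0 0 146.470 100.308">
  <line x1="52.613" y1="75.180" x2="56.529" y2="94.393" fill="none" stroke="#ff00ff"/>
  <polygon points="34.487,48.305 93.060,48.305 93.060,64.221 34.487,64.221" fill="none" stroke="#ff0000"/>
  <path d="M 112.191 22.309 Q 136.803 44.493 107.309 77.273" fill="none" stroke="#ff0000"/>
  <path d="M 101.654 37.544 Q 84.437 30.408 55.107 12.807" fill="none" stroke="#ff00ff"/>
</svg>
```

; LightBurn 1.6.03
; GRBL device profile, absolute coords
G21
G90
G00 X52.613 Y25.128
M3 S882
G1 X56.529 Y5.915 F861
M5
G00 X34.487 Y52.003
M3 S556
G1 X93.060 Y52.003 F1724
G1 X93.060 Y36.087
G1 X34.487 Y36.087
G1 X34.487 Y52.003
M5
G00 X112.191 Y77.999
M3 S556
G1 X122.587 Y62.032 F1724
G1 X120.960 Y43.711
G1 X107.309 Y23.035
M5
G00 X101.654 Y62.764
M3 S882
G1 X88.830 Y68.684 F861
G1 X73.314 Y76.930
G1 X55.107 Y87.501
M5

1 u = 1 mm; y_m = 100.308 − y.

[1] `<line>` line segment, #ff00ff→cut S882 F861: (52.613,25.128) → (56.529,5.915)

[2] `<polygon>` rectangle, #ff0000→score S556 F1724: (34.487,52.003) → (93.060,52.003) → (93.060,36.087) → (34.487,36.087) → (34.487,52.003) (closed)

[3] `<path>` quadratic bezier, #ff0000→score S556 F1724: (112.191,77.999) → (122.587,62.032) → (120.960,43.711) → (107.309,23.035)

[4] `<path>` quadratic bezier, #ff00ff→cut S882 F861: (101.654,62.764) → (88.830,68.684) → (73.314,76.930) → (55.107,87.501)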